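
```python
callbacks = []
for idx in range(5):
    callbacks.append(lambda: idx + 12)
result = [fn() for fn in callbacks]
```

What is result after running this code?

Step 1: All lambdas capture idx by reference. After the loop, idx = 4.
Step 2: Each call returns 4 + 12 = 16.
Step 3: result = [16, 16, 16, 16, 16]

The answer is [16, 16, 16, 16, 16].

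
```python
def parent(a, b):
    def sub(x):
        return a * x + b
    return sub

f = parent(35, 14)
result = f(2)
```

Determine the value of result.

Step 1: parent(35, 14) captures a = 35, b = 14.
Step 2: f(2) computes 35 * 2 + 14 = 84.
Step 3: result = 84

The answer is 84.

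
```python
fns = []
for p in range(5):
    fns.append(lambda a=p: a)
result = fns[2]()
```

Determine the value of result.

Step 1: Default argument a=p captures p's value at each iteration.
Step 2: fns[2] captured a = 2 when p was 2.
Step 3: result = 2

The answer is 2.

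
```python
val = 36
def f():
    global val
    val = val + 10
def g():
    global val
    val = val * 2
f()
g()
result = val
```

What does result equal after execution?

Step 1: val = 36.
Step 2: f() adds 10: val = 36 + 10 = 46.
Step 3: g() doubles: val = 46 * 2 = 92.
Step 4: result = 92

The answer is 92.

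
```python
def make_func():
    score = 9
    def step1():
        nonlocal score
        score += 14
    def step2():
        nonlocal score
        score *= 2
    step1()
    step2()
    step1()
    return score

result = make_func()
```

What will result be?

Step 1: score = 9.
Step 2: step1(): score = 9 + 14 = 23.
Step 3: step2(): score = 23 * 2 = 46.
Step 4: step1(): score = 46 + 14 = 60. result = 60

The answer is 60.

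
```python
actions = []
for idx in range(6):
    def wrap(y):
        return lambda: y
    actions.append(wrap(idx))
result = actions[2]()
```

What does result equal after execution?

Step 1: wrap(idx) creates a new scope capturing y = idx at call time.
Step 2: actions[2] = wrap(2), so its lambda captures y = 2.
Step 3: result = 2 (closure factory fixes late binding)

The answer is 2.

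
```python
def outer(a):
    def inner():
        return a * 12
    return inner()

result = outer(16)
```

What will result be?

Step 1: outer(16) binds parameter a = 16.
Step 2: inner() accesses a = 16 from enclosing scope.
Step 3: result = 16 * 12 = 192

The answer is 192.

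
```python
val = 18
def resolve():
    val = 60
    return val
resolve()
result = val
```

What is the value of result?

Step 1: Global val = 18.
Step 2: resolve() creates local val = 60 (shadow, not modification).
Step 3: After resolve() returns, global val is unchanged. result = 18

The answer is 18.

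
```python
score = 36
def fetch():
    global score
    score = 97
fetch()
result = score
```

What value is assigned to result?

Step 1: score = 36 globally.
Step 2: fetch() declares global score and sets it to 97.
Step 3: After fetch(), global score = 97. result = 97

The answer is 97.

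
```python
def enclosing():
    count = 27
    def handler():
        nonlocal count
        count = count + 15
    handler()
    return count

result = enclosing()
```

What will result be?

Step 1: enclosing() sets count = 27.
Step 2: handler() uses nonlocal to modify count in enclosing's scope: count = 27 + 15 = 42.
Step 3: enclosing() returns the modified count = 42

The answer is 42.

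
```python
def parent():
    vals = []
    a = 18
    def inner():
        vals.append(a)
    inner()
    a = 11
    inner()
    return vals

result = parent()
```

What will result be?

Step 1: a = 18. inner() appends current a to vals.
Step 2: First inner(): appends 18. Then a = 11.
Step 3: Second inner(): appends 11 (closure sees updated a). result = [18, 11]

The answer is [18, 11].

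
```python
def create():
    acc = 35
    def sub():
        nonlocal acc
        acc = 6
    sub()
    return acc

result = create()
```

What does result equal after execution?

Step 1: create() sets acc = 35.
Step 2: sub() uses nonlocal to reassign acc = 6.
Step 3: result = 6

The answer is 6.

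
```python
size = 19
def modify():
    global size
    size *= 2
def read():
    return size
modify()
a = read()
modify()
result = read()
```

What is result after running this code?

Step 1: size = 19.
Step 2: First modify(): size = 19 * 2 = 38.
Step 3: Second modify(): size = 38 * 2 = 76.
Step 4: read() returns 76

The answer is 76.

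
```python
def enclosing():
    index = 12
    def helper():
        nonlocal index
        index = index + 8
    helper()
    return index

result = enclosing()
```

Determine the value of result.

Step 1: enclosing() sets index = 12.
Step 2: helper() uses nonlocal to modify index in enclosing's scope: index = 12 + 8 = 20.
Step 3: enclosing() returns the modified index = 20

The answer is 20.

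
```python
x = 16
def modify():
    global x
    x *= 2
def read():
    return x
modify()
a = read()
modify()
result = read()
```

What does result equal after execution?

Step 1: x = 16.
Step 2: First modify(): x = 16 * 2 = 32.
Step 3: Second modify(): x = 32 * 2 = 64.
Step 4: read() returns 64

The answer is 64.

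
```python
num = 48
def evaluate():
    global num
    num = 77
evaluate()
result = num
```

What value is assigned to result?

Step 1: num = 48 globally.
Step 2: evaluate() declares global num and sets it to 77.
Step 3: After evaluate(), global num = 77. result = 77

The answer is 77.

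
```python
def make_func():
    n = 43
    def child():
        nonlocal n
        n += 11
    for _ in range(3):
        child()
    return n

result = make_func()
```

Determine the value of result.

Step 1: n = 43.
Step 2: child() is called 3 times in a loop, each adding 11 via nonlocal.
Step 3: n = 43 + 11 * 3 = 76

The answer is 76.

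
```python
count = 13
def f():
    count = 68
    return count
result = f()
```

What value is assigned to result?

Step 1: Global count = 13.
Step 2: f() creates local count = 68, shadowing the global.
Step 3: Returns local count = 68. result = 68

The answer is 68.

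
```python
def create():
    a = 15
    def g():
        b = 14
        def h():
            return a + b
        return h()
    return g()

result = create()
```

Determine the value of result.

Step 1: create() defines a = 15. g() defines b = 14.
Step 2: h() accesses both from enclosing scopes: a = 15, b = 14.
Step 3: result = 15 + 14 = 29

The answer is 29.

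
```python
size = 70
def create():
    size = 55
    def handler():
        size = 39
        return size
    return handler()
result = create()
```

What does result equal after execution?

Step 1: Three scopes define size: global (70), create (55), handler (39).
Step 2: handler() has its own local size = 39, which shadows both enclosing and global.
Step 3: result = 39 (local wins in LEGB)

The answer is 39.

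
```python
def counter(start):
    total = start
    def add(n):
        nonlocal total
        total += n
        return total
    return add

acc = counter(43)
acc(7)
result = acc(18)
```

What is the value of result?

Step 1: counter(43) creates closure with total = 43.
Step 2: First acc(7): total = 43 + 7 = 50.
Step 3: Second acc(18): total = 50 + 18 = 68. result = 68

The answer is 68.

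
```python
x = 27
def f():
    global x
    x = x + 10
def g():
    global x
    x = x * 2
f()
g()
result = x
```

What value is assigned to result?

Step 1: x = 27.
Step 2: f() adds 10: x = 27 + 10 = 37.
Step 3: g() doubles: x = 37 * 2 = 74.
Step 4: result = 74

The answer is 74.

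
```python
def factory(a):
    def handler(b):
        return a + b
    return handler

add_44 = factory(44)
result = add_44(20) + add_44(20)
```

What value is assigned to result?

Step 1: add_44 captures a = 44.
Step 2: add_44(20) = 44 + 20 = 64, called twice.
Step 3: result = 64 + 64 = 128

The answer is 128.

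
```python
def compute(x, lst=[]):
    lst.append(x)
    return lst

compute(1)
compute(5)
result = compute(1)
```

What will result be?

Step 1: Mutable default argument gotcha! The list [] is created once.
Step 2: Each call appends to the SAME list: [1], [1, 5], [1, 5, 1].
Step 3: result = [1, 5, 1]

The answer is [1, 5, 1].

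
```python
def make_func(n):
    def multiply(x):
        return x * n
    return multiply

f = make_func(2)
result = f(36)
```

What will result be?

Step 1: make_func(2) returns multiply closure with n = 2.
Step 2: f(36) computes 36 * 2 = 72.
Step 3: result = 72

The answer is 72.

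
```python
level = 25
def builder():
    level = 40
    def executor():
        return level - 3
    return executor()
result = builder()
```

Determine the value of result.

Step 1: builder() shadows global level with level = 40.
Step 2: executor() finds level = 40 in enclosing scope, computes 40 - 3 = 37.
Step 3: result = 37

The answer is 37.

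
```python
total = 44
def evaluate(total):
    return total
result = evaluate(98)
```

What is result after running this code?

Step 1: Global total = 44.
Step 2: evaluate(98) takes parameter total = 98, which shadows the global.
Step 3: result = 98

The answer is 98.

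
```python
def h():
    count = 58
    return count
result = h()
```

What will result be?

Step 1: h() defines count = 58 in its local scope.
Step 2: return count finds the local variable count = 58.
Step 3: result = 58

The answer is 58.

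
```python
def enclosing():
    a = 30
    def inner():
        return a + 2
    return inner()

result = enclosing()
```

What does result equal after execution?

Step 1: enclosing() defines a = 30.
Step 2: inner() reads a = 30 from enclosing scope, returns 30 + 2 = 32.
Step 3: result = 32

The answer is 32.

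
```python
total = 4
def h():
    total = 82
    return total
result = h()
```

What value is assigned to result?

Step 1: Global total = 4.
Step 2: h() creates local total = 82, shadowing the global.
Step 3: Returns local total = 82. result = 82

The answer is 82.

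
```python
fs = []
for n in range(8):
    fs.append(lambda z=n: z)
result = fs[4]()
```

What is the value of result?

Step 1: Default argument z=n captures n's value at each iteration.
Step 2: fs[4] captured z = 4 when n was 4.
Step 3: result = 4

The answer is 4.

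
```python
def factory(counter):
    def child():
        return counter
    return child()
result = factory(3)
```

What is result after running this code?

Step 1: factory(3) binds parameter counter = 3.
Step 2: child() looks up counter in enclosing scope and finds the parameter counter = 3.
Step 3: result = 3

The answer is 3.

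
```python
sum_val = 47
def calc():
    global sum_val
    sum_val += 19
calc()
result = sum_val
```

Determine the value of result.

Step 1: sum_val = 47 globally.
Step 2: calc() modifies global sum_val: sum_val += 19 = 66.
Step 3: result = 66

The answer is 66.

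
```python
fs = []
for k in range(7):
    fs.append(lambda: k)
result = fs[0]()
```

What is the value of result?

Step 1: The loop creates 7 lambdas, all referencing the same variable k.
Step 2: After the loop, k = 6 (final value).
Step 3: fs[0]() looks up k at call time and finds 6. This is the late binding gotcha. result = 6

The answer is 6.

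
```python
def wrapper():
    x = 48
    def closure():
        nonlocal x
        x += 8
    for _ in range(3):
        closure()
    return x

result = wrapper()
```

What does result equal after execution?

Step 1: x = 48.
Step 2: closure() is called 3 times in a loop, each adding 8 via nonlocal.
Step 3: x = 48 + 8 * 3 = 72

The answer is 72.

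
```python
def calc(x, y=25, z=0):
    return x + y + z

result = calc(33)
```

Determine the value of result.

Step 1: calc(33) uses defaults y = 25, z = 0.
Step 2: Returns 33 + 25 + 0 = 58.
Step 3: result = 58

The answer is 58.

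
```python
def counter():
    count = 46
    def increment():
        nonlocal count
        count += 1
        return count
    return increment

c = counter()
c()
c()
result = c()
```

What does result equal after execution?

Step 1: counter() creates closure with count = 46.
Step 2: Each c() call increments count via nonlocal. After 3 calls: 46 + 3 = 49.
Step 3: result = 49

The answer is 49.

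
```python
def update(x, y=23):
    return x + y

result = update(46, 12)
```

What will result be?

Step 1: update(46, 12) overrides default y with 12.
Step 2: Returns 46 + 12 = 58.
Step 3: result = 58

The answer is 58.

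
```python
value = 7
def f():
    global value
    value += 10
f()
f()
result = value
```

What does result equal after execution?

Step 1: value = 7.
Step 2: First f(): value = 7 + 10 = 17.
Step 3: Second f(): value = 17 + 10 = 27. result = 27

The answer is 27.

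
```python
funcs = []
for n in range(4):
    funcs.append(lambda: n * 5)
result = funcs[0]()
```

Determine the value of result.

Step 1: All lambdas reference the same variable n (late binding).
Step 2: After the loop, n = 3. Every lambda returns n * 5.
Step 3: funcs[0]() = 3 * 5 = 15

The answer is 15.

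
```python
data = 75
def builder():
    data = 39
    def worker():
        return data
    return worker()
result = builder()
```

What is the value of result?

Step 1: data = 75 globally, but builder() defines data = 39 locally.
Step 2: worker() looks up data. Not in local scope, so checks enclosing scope (builder) and finds data = 39.
Step 3: result = 39

The answer is 39.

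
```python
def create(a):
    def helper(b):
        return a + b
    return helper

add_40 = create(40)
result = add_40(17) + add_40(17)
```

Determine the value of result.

Step 1: add_40 captures a = 40.
Step 2: add_40(17) = 40 + 17 = 57, called twice.
Step 3: result = 57 + 57 = 114

The answer is 114.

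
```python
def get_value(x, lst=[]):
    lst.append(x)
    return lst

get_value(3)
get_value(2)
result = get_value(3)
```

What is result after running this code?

Step 1: Mutable default argument gotcha! The list [] is created once.
Step 2: Each call appends to the SAME list: [3], [3, 2], [3, 2, 3].
Step 3: result = [3, 2, 3]

The answer is [3, 2, 3].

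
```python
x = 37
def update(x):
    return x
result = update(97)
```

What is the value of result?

Step 1: Global x = 37.
Step 2: update(97) takes parameter x = 97, which shadows the global.
Step 3: result = 97

The answer is 97.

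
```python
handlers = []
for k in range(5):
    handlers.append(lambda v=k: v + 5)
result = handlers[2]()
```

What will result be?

Step 1: Default argument v=k captures k's value at definition time.
Step 2: handlers[2] was defined when k = 2, so v defaults to 2.
Step 3: result = 2 + 5 = 7 (default arg fixes the late binding issue)

The answer is 7.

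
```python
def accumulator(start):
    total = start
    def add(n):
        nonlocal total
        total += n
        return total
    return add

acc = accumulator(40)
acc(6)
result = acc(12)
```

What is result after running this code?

Step 1: accumulator(40) creates closure with total = 40.
Step 2: First acc(6): total = 40 + 6 = 46.
Step 3: Second acc(12): total = 46 + 12 = 58. result = 58

The answer is 58.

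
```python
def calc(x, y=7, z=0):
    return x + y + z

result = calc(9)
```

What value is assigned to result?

Step 1: calc(9) uses defaults y = 7, z = 0.
Step 2: Returns 9 + 7 + 0 = 16.
Step 3: result = 16

The answer is 16.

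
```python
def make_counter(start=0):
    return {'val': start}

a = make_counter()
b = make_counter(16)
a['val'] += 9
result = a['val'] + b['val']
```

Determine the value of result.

Step 1: make_counter() returns a new dict each call (immutable default 0).
Step 2: a = {'val': 0}, b = {'val': 16}.
Step 3: a['val'] += 9 = 9. result = 9 + 16 = 25

The answer is 25.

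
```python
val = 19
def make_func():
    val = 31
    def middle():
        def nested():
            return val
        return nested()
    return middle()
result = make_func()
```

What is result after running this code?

Step 1: make_func() defines val = 31. middle() and nested() have no local val.
Step 2: nested() checks local (none), enclosing middle() (none), enclosing make_func() and finds val = 31.
Step 3: result = 31

The answer is 31.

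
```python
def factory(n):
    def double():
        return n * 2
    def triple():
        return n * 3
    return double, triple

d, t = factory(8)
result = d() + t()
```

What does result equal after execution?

Step 1: Both closures capture the same n = 8.
Step 2: d() = 8 * 2 = 16, t() = 8 * 3 = 24.
Step 3: result = 16 + 24 = 40

The answer is 40.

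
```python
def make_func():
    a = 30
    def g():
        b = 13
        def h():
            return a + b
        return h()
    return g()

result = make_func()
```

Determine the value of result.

Step 1: make_func() defines a = 30. g() defines b = 13.
Step 2: h() accesses both from enclosing scopes: a = 30, b = 13.
Step 3: result = 30 + 13 = 43

The answer is 43.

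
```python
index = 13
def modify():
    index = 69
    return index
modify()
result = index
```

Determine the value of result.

Step 1: index = 13 globally.
Step 2: modify() creates a LOCAL index = 69 (no global keyword!).
Step 3: The global index is unchanged. result = 13

The answer is 13.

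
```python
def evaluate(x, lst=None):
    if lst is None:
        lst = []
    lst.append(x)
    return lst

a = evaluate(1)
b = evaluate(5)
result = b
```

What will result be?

Step 1: None default with guard creates a NEW list each call.
Step 2: a = [1] (fresh list). b = [5] (another fresh list).
Step 3: result = [5] (this is the fix for mutable default)

The answer is [5].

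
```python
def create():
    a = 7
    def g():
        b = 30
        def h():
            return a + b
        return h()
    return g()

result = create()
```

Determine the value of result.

Step 1: create() defines a = 7. g() defines b = 30.
Step 2: h() accesses both from enclosing scopes: a = 7, b = 30.
Step 3: result = 7 + 30 = 37

The answer is 37.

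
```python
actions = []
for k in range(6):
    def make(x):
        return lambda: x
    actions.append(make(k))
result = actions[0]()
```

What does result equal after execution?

Step 1: make(k) creates a new scope capturing x = k at call time.
Step 2: actions[0] = make(0), so its lambda captures x = 0.
Step 3: result = 0 (closure factory fixes late binding)

The answer is 0.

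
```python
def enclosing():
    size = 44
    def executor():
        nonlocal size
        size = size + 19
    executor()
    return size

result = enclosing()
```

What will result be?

Step 1: enclosing() sets size = 44.
Step 2: executor() uses nonlocal to modify size in enclosing's scope: size = 44 + 19 = 63.
Step 3: enclosing() returns the modified size = 63

The answer is 63.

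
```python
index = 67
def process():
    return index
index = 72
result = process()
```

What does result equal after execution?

Step 1: index is first set to 67, then reassigned to 72.
Step 2: process() is called after the reassignment, so it looks up the current global index = 72.
Step 3: result = 72

The answer is 72.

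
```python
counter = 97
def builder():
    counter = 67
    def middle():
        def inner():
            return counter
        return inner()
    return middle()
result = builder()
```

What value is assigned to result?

Step 1: builder() defines counter = 67. middle() and inner() have no local counter.
Step 2: inner() checks local (none), enclosing middle() (none), enclosing builder() and finds counter = 67.
Step 3: result = 67

The answer is 67.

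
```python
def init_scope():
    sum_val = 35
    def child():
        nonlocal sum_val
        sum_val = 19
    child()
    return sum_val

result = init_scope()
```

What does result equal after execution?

Step 1: init_scope() sets sum_val = 35.
Step 2: child() uses nonlocal to reassign sum_val = 19.
Step 3: result = 19

The answer is 19.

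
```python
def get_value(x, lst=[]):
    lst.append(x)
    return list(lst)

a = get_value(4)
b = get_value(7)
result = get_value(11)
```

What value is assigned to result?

Step 1: Default list is shared. list() creates copies for return values.
Step 2: Internal list grows: [4] -> [4, 7] -> [4, 7, 11].
Step 3: result = [4, 7, 11]

The answer is [4, 7, 11].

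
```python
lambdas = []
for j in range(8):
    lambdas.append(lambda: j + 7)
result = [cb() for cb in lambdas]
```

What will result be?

Step 1: All lambdas capture j by reference. After the loop, j = 7.
Step 2: Each call returns 7 + 7 = 14.
Step 3: result = [14, 14, 14, 14, 14, 14, 14, 14]

The answer is [14, 14, 14, 14, 14, 14, 14, 14].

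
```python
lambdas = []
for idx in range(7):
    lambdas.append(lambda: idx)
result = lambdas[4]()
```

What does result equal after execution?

Step 1: The loop creates 7 lambdas, all referencing the same variable idx.
Step 2: After the loop, idx = 6 (final value).
Step 3: lambdas[4]() looks up idx at call time and finds 6. This is the late binding gotcha. result = 6

The answer is 6.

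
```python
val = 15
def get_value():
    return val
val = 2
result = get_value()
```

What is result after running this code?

Step 1: val is first set to 15, then reassigned to 2.
Step 2: get_value() is called after the reassignment, so it looks up the current global val = 2.
Step 3: result = 2

The answer is 2.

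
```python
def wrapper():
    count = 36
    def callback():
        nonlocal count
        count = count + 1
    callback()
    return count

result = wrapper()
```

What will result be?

Step 1: wrapper() sets count = 36.
Step 2: callback() uses nonlocal to modify count in wrapper's scope: count = 36 + 1 = 37.
Step 3: wrapper() returns the modified count = 37

The answer is 37.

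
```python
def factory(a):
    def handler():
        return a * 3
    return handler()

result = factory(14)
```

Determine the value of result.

Step 1: factory(14) binds parameter a = 14.
Step 2: handler() accesses a = 14 from enclosing scope.
Step 3: result = 14 * 3 = 42

The answer is 42.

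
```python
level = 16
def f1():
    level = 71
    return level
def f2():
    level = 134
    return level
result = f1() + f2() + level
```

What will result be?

Step 1: Each function shadows global level with its own local.
Step 2: f1() returns 71, f2() returns 134.
Step 3: Global level = 16 is unchanged. result = 71 + 134 + 16 = 221

The answer is 221.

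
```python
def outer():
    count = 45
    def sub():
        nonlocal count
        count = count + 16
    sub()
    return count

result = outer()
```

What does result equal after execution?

Step 1: outer() sets count = 45.
Step 2: sub() uses nonlocal to modify count in outer's scope: count = 45 + 16 = 61.
Step 3: outer() returns the modified count = 61

The answer is 61.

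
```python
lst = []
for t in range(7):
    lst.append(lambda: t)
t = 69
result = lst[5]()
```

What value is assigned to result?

Step 1: Lambdas capture the variable t by reference, not by value.
Step 2: After the loop, t is reassigned to 69.
Step 3: lst[5]() looks up the current t = 69. result = 69

The answer is 69.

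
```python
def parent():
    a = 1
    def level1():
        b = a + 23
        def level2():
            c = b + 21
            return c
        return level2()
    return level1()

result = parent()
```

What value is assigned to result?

Step 1: a = 1. b = a + 23 = 24.
Step 2: c = b + 21 = 24 + 21 = 45.
Step 3: result = 45

The answer is 45.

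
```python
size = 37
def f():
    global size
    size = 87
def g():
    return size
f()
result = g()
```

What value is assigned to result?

Step 1: size = 37.
Step 2: f() sets global size = 87.
Step 3: g() reads global size = 87. result = 87

The answer is 87.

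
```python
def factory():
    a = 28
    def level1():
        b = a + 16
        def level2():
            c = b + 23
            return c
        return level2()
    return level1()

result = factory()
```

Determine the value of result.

Step 1: a = 28. b = a + 16 = 44.
Step 2: c = b + 23 = 44 + 23 = 67.
Step 3: result = 67

The answer is 67.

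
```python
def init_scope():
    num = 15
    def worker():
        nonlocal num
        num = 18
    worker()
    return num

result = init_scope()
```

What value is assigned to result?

Step 1: init_scope() sets num = 15.
Step 2: worker() uses nonlocal to reassign num = 18.
Step 3: result = 18

The answer is 18.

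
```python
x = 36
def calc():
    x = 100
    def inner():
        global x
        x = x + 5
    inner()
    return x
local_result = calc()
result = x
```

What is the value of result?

Step 1: Global x = 36. calc() creates local x = 100.
Step 2: inner() declares global x and adds 5: global x = 36 + 5 = 41.
Step 3: calc() returns its local x = 100 (unaffected by inner).
Step 4: result = global x = 41

The answer is 41.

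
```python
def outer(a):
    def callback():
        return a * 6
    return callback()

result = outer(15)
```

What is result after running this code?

Step 1: outer(15) binds parameter a = 15.
Step 2: callback() accesses a = 15 from enclosing scope.
Step 3: result = 15 * 6 = 90

The answer is 90.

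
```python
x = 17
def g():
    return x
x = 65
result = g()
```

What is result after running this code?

Step 1: x is first set to 17, then reassigned to 65.
Step 2: g() is called after the reassignment, so it looks up the current global x = 65.
Step 3: result = 65

The answer is 65.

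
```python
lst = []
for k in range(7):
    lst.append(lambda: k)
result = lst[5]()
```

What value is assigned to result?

Step 1: The loop creates 7 lambdas, all referencing the same variable k.
Step 2: After the loop, k = 6 (final value).
Step 3: lst[5]() looks up k at call time and finds 6. This is the late binding gotcha. result = 6

The answer is 6.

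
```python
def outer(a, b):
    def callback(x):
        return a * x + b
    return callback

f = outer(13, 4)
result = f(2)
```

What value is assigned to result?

Step 1: outer(13, 4) captures a = 13, b = 4.
Step 2: f(2) computes 13 * 2 + 4 = 30.
Step 3: result = 30

The answer is 30.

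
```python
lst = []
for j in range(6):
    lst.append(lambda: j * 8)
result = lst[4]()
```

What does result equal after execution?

Step 1: All lambdas reference the same variable j (late binding).
Step 2: After the loop, j = 5. Every lambda returns j * 8.
Step 3: lst[4]() = 5 * 8 = 40

The answer is 40.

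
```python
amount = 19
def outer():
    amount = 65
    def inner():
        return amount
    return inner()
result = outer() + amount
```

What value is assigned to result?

Step 1: Global amount = 19. outer() shadows with amount = 65.
Step 2: inner() returns enclosing amount = 65. outer() = 65.
Step 3: result = 65 + global amount (19) = 84

The answer is 84.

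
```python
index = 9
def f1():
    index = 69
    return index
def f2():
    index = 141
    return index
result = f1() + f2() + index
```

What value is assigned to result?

Step 1: Each function shadows global index with its own local.
Step 2: f1() returns 69, f2() returns 141.
Step 3: Global index = 9 is unchanged. result = 69 + 141 + 9 = 219

The answer is 219.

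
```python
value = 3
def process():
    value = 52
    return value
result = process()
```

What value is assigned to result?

Step 1: Global value = 3.
Step 2: process() creates local value = 52, shadowing the global.
Step 3: Returns local value = 52. result = 52

The answer is 52.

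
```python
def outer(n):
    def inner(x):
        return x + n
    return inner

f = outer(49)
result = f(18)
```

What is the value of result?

Step 1: outer(49) creates a closure that captures n = 49.
Step 2: f(18) calls the closure with x = 18, returning 18 + 49 = 67.
Step 3: result = 67

The answer is 67.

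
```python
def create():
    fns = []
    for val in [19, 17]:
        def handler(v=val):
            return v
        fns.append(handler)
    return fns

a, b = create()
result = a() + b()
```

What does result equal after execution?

Step 1: Default argument v=val captures val at each iteration.
Step 2: a() returns 19 (captured at first iteration), b() returns 17 (captured at second).
Step 3: result = 19 + 17 = 36

The answer is 36.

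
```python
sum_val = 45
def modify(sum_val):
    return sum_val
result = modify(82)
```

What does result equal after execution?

Step 1: Global sum_val = 45.
Step 2: modify(82) takes parameter sum_val = 82, which shadows the global.
Step 3: result = 82

The answer is 82.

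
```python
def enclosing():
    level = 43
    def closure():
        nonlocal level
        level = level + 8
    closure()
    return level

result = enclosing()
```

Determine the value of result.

Step 1: enclosing() sets level = 43.
Step 2: closure() uses nonlocal to modify level in enclosing's scope: level = 43 + 8 = 51.
Step 3: enclosing() returns the modified level = 51

The answer is 51.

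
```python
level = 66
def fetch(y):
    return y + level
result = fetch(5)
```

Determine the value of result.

Step 1: level = 66 is defined globally.
Step 2: fetch(5) uses parameter y = 5 and looks up level from global scope = 66.
Step 3: result = 5 + 66 = 71

The answer is 71.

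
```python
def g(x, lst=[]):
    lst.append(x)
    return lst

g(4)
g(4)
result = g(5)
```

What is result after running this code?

Step 1: Mutable default argument gotcha! The list [] is created once.
Step 2: Each call appends to the SAME list: [4], [4, 4], [4, 4, 5].
Step 3: result = [4, 4, 5]

The answer is [4, 4, 5].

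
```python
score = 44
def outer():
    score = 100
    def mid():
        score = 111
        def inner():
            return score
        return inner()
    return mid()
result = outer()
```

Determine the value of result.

Step 1: Three levels of shadowing: global 44, outer 100, mid 111.
Step 2: inner() finds score = 111 in enclosing mid() scope.
Step 3: result = 111

The answer is 111.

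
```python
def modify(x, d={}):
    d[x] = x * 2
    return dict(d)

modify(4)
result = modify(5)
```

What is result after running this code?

Step 1: Mutable default dict is shared across calls.
Step 2: First call adds 4: 8. Second call adds 5: 10.
Step 3: result = {4: 8, 5: 10}

The answer is {4: 8, 5: 10}.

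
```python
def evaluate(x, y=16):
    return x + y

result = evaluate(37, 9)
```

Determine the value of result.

Step 1: evaluate(37, 9) overrides default y with 9.
Step 2: Returns 37 + 9 = 46.
Step 3: result = 46

The answer is 46.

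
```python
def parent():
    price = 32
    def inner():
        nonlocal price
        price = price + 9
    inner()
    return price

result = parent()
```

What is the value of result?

Step 1: parent() sets price = 32.
Step 2: inner() uses nonlocal to modify price in parent's scope: price = 32 + 9 = 41.
Step 3: parent() returns the modified price = 41

The answer is 41.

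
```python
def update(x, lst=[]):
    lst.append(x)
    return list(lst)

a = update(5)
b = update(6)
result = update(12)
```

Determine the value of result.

Step 1: Default list is shared. list() creates copies for return values.
Step 2: Internal list grows: [5] -> [5, 6] -> [5, 6, 12].
Step 3: result = [5, 6, 12]

The answer is [5, 6, 12].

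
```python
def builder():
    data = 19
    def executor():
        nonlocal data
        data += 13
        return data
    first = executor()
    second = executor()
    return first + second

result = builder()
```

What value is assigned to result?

Step 1: data starts at 19.
Step 2: First call: data = 19 + 13 = 32, returns 32.
Step 3: Second call: data = 32 + 13 = 45, returns 45.
Step 4: result = 32 + 45 = 77

The answer is 77.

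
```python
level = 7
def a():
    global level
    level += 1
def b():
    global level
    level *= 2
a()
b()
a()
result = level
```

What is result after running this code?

Step 1: level = 7.
Step 2: a(): level = 7 + 1 = 8.
Step 3: b(): level = 8 * 2 = 16.
Step 4: a(): level = 16 + 1 = 17

The answer is 17.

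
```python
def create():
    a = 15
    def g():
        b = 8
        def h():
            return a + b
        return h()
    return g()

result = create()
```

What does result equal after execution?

Step 1: create() defines a = 15. g() defines b = 8.
Step 2: h() accesses both from enclosing scopes: a = 15, b = 8.
Step 3: result = 15 + 8 = 23

The answer is 23.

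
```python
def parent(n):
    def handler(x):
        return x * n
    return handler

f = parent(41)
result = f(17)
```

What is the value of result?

Step 1: parent(41) creates a closure capturing n = 41.
Step 2: f(17) computes 17 * 41 = 697.
Step 3: result = 697

The answer is 697.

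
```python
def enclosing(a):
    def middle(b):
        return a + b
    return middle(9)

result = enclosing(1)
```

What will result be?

Step 1: enclosing(1) passes a = 1.
Step 2: middle(9) has b = 9, reads a = 1 from enclosing.
Step 3: result = 1 + 9 = 10

The answer is 10.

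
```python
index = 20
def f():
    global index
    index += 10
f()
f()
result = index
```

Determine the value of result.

Step 1: index = 20.
Step 2: First f(): index = 20 + 10 = 30.
Step 3: Second f(): index = 30 + 10 = 40. result = 40

The answer is 40.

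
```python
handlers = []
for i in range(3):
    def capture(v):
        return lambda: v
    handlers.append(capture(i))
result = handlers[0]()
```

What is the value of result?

Step 1: capture(i) creates a new scope capturing v = i at call time.
Step 2: handlers[0] = capture(0), so its lambda captures v = 0.
Step 3: result = 0 (closure factory fixes late binding)

The answer is 0.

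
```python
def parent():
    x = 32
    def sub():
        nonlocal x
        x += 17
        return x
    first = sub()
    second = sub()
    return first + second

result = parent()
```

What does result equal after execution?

Step 1: x starts at 32.
Step 2: First call: x = 32 + 17 = 49, returns 49.
Step 3: Second call: x = 49 + 17 = 66, returns 66.
Step 4: result = 49 + 66 = 115

The answer is 115.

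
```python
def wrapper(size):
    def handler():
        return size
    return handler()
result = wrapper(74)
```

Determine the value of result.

Step 1: wrapper(74) binds parameter size = 74.
Step 2: handler() looks up size in enclosing scope and finds the parameter size = 74.
Step 3: result = 74

The answer is 74.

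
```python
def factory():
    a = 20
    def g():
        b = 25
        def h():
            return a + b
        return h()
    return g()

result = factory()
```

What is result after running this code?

Step 1: factory() defines a = 20. g() defines b = 25.
Step 2: h() accesses both from enclosing scopes: a = 20, b = 25.
Step 3: result = 20 + 25 = 45

The answer is 45.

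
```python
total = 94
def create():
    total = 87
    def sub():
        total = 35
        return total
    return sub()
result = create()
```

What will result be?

Step 1: Three scopes define total: global (94), create (87), sub (35).
Step 2: sub() has its own local total = 35, which shadows both enclosing and global.
Step 3: result = 35 (local wins in LEGB)

The answer is 35.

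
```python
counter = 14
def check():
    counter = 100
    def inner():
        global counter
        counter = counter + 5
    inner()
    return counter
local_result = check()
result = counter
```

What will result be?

Step 1: Global counter = 14. check() creates local counter = 100.
Step 2: inner() declares global counter and adds 5: global counter = 14 + 5 = 19.
Step 3: check() returns its local counter = 100 (unaffected by inner).
Step 4: result = global counter = 19

The answer is 19.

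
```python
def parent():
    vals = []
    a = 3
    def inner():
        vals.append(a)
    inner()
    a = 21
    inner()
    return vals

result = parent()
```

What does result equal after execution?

Step 1: a = 3. inner() appends current a to vals.
Step 2: First inner(): appends 3. Then a = 21.
Step 3: Second inner(): appends 21 (closure sees updated a). result = [3, 21]

The answer is [3, 21].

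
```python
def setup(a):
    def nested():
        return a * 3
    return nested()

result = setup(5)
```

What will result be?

Step 1: setup(5) binds parameter a = 5.
Step 2: nested() accesses a = 5 from enclosing scope.
Step 3: result = 5 * 3 = 15

The answer is 15.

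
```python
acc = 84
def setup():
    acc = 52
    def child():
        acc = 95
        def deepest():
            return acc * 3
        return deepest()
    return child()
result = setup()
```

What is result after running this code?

Step 1: deepest() looks up acc through LEGB: not local, finds acc = 95 in enclosing child().
Step 2: Returns 95 * 3 = 285.
Step 3: result = 285

The answer is 285.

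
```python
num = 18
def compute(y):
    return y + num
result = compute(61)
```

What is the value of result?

Step 1: num = 18 is defined globally.
Step 2: compute(61) uses parameter y = 61 and looks up num from global scope = 18.
Step 3: result = 61 + 18 = 79

The answer is 79.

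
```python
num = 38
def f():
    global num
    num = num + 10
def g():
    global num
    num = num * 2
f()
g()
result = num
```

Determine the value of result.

Step 1: num = 38.
Step 2: f() adds 10: num = 38 + 10 = 48.
Step 3: g() doubles: num = 48 * 2 = 96.
Step 4: result = 96

The answer is 96.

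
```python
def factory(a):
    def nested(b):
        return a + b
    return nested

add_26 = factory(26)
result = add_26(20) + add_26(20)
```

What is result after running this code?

Step 1: add_26 captures a = 26.
Step 2: add_26(20) = 26 + 20 = 46, called twice.
Step 3: result = 46 + 46 = 92

The answer is 92.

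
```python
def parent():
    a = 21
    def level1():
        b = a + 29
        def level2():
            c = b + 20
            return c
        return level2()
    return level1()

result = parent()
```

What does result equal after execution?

Step 1: a = 21. b = a + 29 = 50.
Step 2: c = b + 20 = 50 + 20 = 70.
Step 3: result = 70

The answer is 70.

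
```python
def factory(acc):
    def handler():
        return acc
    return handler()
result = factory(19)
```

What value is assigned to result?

Step 1: factory(19) binds parameter acc = 19.
Step 2: handler() looks up acc in enclosing scope and finds the parameter acc = 19.
Step 3: result = 19

The answer is 19.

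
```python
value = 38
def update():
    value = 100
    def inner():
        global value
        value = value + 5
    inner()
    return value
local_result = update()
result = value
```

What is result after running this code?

Step 1: Global value = 38. update() creates local value = 100.
Step 2: inner() declares global value and adds 5: global value = 38 + 5 = 43.
Step 3: update() returns its local value = 100 (unaffected by inner).
Step 4: result = global value = 43

The answer is 43.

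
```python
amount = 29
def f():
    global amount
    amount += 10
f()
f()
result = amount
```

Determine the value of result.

Step 1: amount = 29.
Step 2: First f(): amount = 29 + 10 = 39.
Step 3: Second f(): amount = 39 + 10 = 49. result = 49

The answer is 49.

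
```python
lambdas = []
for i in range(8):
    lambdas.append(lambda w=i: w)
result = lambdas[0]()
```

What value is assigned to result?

Step 1: Default argument w=i captures i's value at each iteration.
Step 2: lambdas[0] captured w = 0 when i was 0.
Step 3: result = 0

The answer is 0.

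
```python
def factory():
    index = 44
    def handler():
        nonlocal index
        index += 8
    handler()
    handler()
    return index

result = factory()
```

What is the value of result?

Step 1: index starts at 44.
Step 2: handler() is called 2 times, each adding 8.
Step 3: index = 44 + 8 * 2 = 60

The answer is 60.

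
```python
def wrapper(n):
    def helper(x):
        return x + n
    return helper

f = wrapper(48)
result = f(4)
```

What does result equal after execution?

Step 1: wrapper(48) creates a closure that captures n = 48.
Step 2: f(4) calls the closure with x = 4, returning 4 + 48 = 52.
Step 3: result = 52

The answer is 52.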